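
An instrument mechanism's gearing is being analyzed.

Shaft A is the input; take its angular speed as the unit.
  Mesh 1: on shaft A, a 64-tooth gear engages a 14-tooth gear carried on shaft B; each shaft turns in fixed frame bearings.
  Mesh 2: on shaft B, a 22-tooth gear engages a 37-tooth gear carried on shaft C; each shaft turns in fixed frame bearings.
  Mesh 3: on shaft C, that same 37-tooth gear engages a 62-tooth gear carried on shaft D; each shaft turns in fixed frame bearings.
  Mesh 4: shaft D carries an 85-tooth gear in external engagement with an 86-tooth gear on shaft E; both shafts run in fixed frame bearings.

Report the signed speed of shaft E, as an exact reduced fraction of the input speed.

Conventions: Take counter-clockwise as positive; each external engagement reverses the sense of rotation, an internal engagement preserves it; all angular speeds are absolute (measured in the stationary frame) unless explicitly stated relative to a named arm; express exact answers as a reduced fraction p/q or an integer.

14960/9331

4-mesh fixed-axis compound train (all bearings frame-fixed)
mesh 1 [64T→14T]: |ω|/ω_in = 1×64/14 = 32/7, sense flips to −
mesh 2 [22T→37T]: |ω|/ω_in = (32/7)×22/37 = 704/259, sense flips to +
mesh 3 [37T→62T]: |ω|/ω_in = (704/259)×37/62 = 352/217, sense flips to −
mesh 4 [85T→86T]: |ω|/ω_in = (352/217)×85/86 = 14960/9331, sense flips to +
signed output speed (× input speed) = 14960/9331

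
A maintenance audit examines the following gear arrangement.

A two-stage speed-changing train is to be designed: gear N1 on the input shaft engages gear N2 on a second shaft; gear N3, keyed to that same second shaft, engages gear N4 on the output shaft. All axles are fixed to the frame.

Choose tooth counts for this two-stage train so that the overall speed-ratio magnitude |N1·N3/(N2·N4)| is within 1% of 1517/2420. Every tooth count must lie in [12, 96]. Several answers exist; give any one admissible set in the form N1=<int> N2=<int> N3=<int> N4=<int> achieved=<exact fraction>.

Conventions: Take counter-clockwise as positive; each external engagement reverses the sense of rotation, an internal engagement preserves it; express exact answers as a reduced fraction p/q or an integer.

N1=37 N2=44 N3=41 N4=55 achieved=1517/2420

class = fixed-axis compound train [2-stage, 1517/2420 wanted]
target = 1517/2420 in lowest terms: an exact hit needs N1·N3 = k·1517 and N2·N4 = k·2420 for one integer k, every count in [12, 96]; additionally prefer no 1:1 stage (N1 ≠ N2, N3 ≠ N4)
k = 1: N1·N3 = 1517 = 37·41, N2·N4 = 2420 = 44·55
achieved = 37·41/(44·55) = 1517/2420; |achieved − target| = 0 ≤ 1517/242000 ✓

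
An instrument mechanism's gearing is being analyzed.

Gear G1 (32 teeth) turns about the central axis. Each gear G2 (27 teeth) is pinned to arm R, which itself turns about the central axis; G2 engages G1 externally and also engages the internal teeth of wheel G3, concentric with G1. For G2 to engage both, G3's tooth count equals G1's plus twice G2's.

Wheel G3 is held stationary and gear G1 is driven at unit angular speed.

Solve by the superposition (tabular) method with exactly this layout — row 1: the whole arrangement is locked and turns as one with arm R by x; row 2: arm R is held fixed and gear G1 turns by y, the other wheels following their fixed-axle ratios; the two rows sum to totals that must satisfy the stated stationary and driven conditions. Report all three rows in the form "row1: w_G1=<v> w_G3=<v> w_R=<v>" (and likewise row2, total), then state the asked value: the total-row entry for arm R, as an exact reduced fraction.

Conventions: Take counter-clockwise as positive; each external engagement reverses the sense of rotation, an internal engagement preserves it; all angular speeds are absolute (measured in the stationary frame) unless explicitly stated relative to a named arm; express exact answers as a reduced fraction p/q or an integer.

planetary set (32T centre, 27T on arm, 86T internal) — Willis relation
row 1 — lock + rotate with arm: ω_sun = ω_ring = ω_arm = x
row 2: sun turns y, ring = −(32/86)·y, arm 0
boundary: total ω_ring = x − (32/86)·y = 0 and total ω_sun = x + y = 1  ⇒  y = 43/59, x = 16/59
row 2 ring = −(32/86)·43/59 = -16/59
totals (row 1 + row 2): sun 16/59 + 43/59 = 1, ring 16/59 + (-16/59) = 0, arm 16/59 + 0 = 16/59
asked cell (total, arm) = 16/59

row1: w_G1=16/59 w_G3=16/59 w_R=16/59
row2: w_G1=43/59 w_G3=-16/59 w_R=0
total: w_G1=1 w_G3=0 w_R=16/59
asked value: 16/59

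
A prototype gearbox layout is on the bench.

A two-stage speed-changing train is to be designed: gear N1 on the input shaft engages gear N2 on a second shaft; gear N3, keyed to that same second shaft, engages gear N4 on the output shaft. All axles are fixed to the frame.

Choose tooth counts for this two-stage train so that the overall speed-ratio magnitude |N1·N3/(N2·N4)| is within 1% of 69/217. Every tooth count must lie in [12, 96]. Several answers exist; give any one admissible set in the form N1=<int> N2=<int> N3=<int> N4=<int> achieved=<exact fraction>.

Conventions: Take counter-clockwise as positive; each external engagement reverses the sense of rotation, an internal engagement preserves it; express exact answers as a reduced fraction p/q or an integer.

N1=12 N2=14 N3=23 N4=62 achieved=69/217

design class (target 69/217): fixed-axis compound train
target = 69/217 in lowest terms: an exact hit needs N1·N3 = k·69 and N2·N4 = k·217 for one integer k, every count in [12, 96]; additionally prefer no 1:1 stage (N1 ≠ N2, N3 ≠ N4)
k = 1…3: no 1:1-free in-range split of k·69 and k·217 into factor pairs; take k = 4
k = 4: N1·N3 = 276 = 12·23, N2·N4 = 868 = 14·62
achieved = 12·23/(14·62) = 69/217; |achieved − target| = 0 ≤ 69/21700 ✓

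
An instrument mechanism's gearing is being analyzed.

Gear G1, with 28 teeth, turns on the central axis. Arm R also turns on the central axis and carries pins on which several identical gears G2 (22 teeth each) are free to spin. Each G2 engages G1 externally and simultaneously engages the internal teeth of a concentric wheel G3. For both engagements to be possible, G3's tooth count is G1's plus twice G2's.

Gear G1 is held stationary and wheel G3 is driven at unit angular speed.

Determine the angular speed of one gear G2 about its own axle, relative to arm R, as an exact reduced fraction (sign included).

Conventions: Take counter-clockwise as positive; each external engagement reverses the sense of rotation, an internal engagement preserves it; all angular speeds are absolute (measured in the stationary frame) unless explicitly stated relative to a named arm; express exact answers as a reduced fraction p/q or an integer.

topology: planetary set — G1 28T / G2 22T / G3 72T, arm = carrier (Willis)
ring teeth: 28 + 2·22 = 72
28(ω_sun−ω_arm) = −72(ω_ring−ω_arm),  ω_sun = 0, ω_ring = 1
28(0−ω_arm) = −72(1−ω_arm)  ⇒  100·ω_arm = 72  ⇒  ω_arm = 18/25
sun–planet mesh: 28·(0−18/25) = −22·(ω_p−ω_arm)  ⇒  ω_p−ω_arm = 252/275
exact speed ratio = 252/275

252/275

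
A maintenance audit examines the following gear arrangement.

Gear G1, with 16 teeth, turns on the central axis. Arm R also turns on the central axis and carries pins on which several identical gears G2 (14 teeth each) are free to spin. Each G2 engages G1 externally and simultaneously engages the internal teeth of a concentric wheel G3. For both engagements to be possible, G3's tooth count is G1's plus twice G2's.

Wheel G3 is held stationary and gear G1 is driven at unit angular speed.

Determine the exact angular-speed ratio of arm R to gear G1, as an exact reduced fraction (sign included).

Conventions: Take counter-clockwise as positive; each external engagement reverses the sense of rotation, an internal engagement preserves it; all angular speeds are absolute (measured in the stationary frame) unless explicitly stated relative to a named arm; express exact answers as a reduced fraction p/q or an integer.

topology: planetary set — G1 16T / G2 14T / G3 44T, arm = carrier (Willis)
ring teeth: 16 + 2·14 = 44
16(ω_sun−ω_arm) = −44(ω_ring−ω_arm),  ω_ring = 0, ω_sun = 1
16(1−ω_arm) = −44(0−ω_arm)  ⇒  60·ω_arm = 16  ⇒  ω_arm = 4/15
ω_out/ω_in = 4/15

4/15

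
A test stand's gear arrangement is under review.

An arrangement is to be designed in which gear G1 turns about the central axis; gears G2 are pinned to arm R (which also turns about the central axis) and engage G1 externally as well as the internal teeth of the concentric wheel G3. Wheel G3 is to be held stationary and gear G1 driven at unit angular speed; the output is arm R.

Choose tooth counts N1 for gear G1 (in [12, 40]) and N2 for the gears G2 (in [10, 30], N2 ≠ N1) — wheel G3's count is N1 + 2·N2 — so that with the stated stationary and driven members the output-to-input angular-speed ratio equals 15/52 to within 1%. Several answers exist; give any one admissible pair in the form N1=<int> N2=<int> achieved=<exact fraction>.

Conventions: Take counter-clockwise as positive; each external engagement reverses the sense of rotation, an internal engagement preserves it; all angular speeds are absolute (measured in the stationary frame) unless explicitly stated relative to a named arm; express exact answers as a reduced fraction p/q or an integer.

design class (target 15/52): planetary set
Willis with ω_ring = 0: ω_arm/ω_sun = N1/(N1+N3); set equal to 15/52  ⇒  N3/N1 = 1/(15/52) − 1 = 37/15
N3 = N1 + 2·N2  ⇒  N2/N1 = (N3/N1 − 1)/2 = (37/15 − 1)/2 = 11/15
smallest multiple with N1 ≥ 12 and N2 ≥ 10: k = 1  ⇒  N1 = 1·15 = 15, N2 = 1·11 = 11 (N1 ≤ 40, N2 ≤ 30, N2 ≠ N1 ✓), N3 = 15 + 2·11 = 37
check: N1/(N1+N3) with N1 = 15, N3 = 37 gives 15/52; |achieved − target| = 0 ≤ 3/1040 ✓

N1=15 N2=11 achieved=15/52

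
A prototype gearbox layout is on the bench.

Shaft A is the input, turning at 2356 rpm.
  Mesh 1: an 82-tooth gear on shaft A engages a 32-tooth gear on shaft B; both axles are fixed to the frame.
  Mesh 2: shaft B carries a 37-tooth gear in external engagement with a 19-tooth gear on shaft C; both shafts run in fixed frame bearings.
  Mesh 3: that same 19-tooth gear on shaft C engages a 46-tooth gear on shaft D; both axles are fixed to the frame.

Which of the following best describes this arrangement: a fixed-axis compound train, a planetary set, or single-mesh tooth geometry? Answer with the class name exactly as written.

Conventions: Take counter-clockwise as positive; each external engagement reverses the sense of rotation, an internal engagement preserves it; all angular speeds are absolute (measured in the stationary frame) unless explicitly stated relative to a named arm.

recognized (4 fixed axles, 3 meshes): fixed-axis compound train
classification: fixed-axis compound train

fixed-axis compound train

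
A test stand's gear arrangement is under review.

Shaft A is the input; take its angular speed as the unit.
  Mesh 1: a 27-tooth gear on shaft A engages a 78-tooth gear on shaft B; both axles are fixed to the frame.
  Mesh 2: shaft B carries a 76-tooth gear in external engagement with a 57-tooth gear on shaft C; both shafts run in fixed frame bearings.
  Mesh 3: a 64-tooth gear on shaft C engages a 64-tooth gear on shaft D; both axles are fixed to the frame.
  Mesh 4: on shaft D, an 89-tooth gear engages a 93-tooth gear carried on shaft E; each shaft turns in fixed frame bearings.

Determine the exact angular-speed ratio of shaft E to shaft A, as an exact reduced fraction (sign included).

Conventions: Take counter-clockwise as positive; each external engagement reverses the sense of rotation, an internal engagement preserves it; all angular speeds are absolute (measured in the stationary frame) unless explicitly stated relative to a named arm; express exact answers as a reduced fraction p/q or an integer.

class = fixed-axis compound train [4 meshes; 4 ratios multiply, 4 sense flips]
mesh 1 [27T→78T]: running ratio 9/26, sense −
mesh 2 [76T→57T]: running ratio 6/13, sense +
mesh 3 [64T→64T]: running ratio 6/13, sense −
mesh 4 [89T→93T]: running ratio 178/403, sense +
ω_out/ω_in = 178/403

178/403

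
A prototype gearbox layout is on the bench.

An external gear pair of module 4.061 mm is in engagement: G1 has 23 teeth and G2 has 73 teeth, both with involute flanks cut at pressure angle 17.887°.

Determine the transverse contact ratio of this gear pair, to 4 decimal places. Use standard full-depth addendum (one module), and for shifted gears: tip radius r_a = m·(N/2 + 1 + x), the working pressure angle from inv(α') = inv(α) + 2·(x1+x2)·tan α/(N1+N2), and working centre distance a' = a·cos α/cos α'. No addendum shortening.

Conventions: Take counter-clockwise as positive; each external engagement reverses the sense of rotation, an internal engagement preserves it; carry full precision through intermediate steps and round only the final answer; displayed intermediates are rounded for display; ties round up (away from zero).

1.8154

recognized (one external pair, fixed centres): single-mesh tooth geometry, m = 4.061, N1 = 23, N2 = 73
base radii: r_b1 = 44.444142, r_b2 = 141.061841
tip radii: r_a1 = 50.762500, r_a2 = 152.287500
no profile shift: α' = α, a' = a
action lengths: √(r_a1²−r_b1²) = 24.526510, √(r_a2²−r_b2²) = 57.385012
base pitch p_b = π·m·cos α = 12.141338
CR = (24.526510 + 57.385012 − 194.928000·sin 17.88700°)/12.141338 = 1.815385
contact ratio ≈ 1.8154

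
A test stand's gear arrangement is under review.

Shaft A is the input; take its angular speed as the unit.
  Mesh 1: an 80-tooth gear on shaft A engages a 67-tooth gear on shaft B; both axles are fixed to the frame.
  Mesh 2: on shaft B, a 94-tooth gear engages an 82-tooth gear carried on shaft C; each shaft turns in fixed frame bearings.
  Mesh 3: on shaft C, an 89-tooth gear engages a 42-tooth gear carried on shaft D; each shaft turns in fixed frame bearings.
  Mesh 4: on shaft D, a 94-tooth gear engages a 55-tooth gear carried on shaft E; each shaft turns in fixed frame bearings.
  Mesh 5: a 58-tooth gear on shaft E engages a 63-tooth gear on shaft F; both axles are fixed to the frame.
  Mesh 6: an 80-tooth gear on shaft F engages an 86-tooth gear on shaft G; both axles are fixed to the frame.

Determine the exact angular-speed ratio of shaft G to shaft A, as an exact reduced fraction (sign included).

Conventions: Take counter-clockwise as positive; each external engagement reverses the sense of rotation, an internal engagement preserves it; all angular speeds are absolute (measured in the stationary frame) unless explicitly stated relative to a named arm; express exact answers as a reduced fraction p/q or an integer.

7297829120/1719014913

class = fixed-axis compound train [6 meshes; 6 ratios multiply, 6 sense flips]
mesh 1 [80T→67T]: running ratio 80/67, sense −
mesh 2 [94T→82T]: running ratio 3760/2747, sense +
mesh 3 [89T→42T]: running ratio 167320/57687, sense −
mesh 4 [94T→55T]: running ratio 3145616/634557, sense +
mesh 5 [58T→63T]: running ratio 182445728/39977091, sense −
mesh 6 [80T→86T]: running ratio 7297829120/1719014913, sense +
ω_out/ω_in = 7297829120/1719014913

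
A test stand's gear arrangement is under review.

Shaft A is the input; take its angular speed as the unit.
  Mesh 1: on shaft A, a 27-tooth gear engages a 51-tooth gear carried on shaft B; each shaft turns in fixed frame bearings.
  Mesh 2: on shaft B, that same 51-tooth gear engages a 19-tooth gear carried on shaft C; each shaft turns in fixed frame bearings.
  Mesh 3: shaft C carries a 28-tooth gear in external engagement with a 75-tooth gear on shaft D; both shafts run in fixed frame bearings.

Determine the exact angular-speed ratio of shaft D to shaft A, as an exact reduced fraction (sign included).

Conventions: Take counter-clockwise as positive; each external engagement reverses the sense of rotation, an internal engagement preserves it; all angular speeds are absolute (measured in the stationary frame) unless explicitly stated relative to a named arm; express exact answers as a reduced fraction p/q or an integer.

class = fixed-axis compound train [3 meshes; 3 ratios multiply, 3 sense flips]
mesh 1 [27T→51T]: running ratio 9/17, sense −
mesh 2 [51T→19T]: running ratio 27/19, sense +
mesh 3 [28T→75T]: running ratio 252/475, sense −
ω_out/ω_in = -252/475

-252/475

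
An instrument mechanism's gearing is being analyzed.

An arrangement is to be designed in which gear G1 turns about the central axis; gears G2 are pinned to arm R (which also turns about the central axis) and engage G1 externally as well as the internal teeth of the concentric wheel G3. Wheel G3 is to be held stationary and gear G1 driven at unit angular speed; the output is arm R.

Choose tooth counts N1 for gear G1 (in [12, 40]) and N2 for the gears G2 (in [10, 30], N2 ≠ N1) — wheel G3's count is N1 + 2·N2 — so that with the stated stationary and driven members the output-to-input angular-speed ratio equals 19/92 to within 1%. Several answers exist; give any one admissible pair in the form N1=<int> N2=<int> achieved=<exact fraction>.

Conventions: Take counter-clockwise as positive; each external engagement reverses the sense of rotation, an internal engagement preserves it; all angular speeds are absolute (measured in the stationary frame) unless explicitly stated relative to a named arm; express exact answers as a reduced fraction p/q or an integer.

N1=19 N2=27 achieved=19/92

topology: planetary set — design target 19/92, arm = carrier (Willis)
Willis with ω_ring = 0: ω_arm/ω_sun = N1/(N1+N3); set equal to 19/92  ⇒  N3/N1 = 1/(19/92) − 1 = 73/19
N3 = N1 + 2·N2  ⇒  N2/N1 = (N3/N1 − 1)/2 = (73/19 − 1)/2 = 27/19
smallest multiple with N1 ≥ 12 and N2 ≥ 10: k = 1  ⇒  N1 = 1·19 = 19, N2 = 1·27 = 27 (N1 ≤ 40, N2 ≤ 30, N2 ≠ N1 ✓), N3 = 19 + 2·27 = 73
check: N1/(N1+N3) with N1 = 19, N3 = 73 gives 19/92; |achieved − target| = 0 ≤ 19/9200 ✓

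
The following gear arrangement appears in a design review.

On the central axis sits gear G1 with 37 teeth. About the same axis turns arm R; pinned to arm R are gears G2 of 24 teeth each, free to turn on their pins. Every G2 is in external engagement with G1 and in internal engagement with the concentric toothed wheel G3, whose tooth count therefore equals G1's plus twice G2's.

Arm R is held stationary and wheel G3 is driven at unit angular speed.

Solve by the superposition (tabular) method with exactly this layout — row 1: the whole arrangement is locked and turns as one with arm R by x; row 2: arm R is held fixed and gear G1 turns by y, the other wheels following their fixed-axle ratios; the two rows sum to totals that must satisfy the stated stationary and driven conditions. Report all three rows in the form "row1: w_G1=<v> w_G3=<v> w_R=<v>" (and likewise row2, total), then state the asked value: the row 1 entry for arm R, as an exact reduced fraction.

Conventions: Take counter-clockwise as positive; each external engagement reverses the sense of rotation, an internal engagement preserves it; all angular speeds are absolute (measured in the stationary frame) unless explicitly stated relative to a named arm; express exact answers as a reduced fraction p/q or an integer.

topology: planetary set — G1 37T / G2 24T / G3 85T, arm = carrier (Willis)
row 1 (train locked, turned with arm): all members turn x
superposition row 2 [arm held]: sun y, ring −(37/85)·y, arm 0
boundary: total ω_arm = x = 0 and total ω_ring = x − (37/85)·y = 1  ⇒  y = -85/37, x = 0
row 2 ring = −(37/85)·(-85/37) = 1
totals (row 1 + row 2): sun 0 + (-85/37) = -85/37, ring 0 + 1 = 1, arm 0 + 0 = 0
asked cell (row1, arm) = 0

row1: w_G1=0 w_G3=0 w_R=0
row2: w_G1=-85/37 w_G3=1 w_R=0
total: w_G1=-85/37 w_G3=1 w_R=0
asked value: 0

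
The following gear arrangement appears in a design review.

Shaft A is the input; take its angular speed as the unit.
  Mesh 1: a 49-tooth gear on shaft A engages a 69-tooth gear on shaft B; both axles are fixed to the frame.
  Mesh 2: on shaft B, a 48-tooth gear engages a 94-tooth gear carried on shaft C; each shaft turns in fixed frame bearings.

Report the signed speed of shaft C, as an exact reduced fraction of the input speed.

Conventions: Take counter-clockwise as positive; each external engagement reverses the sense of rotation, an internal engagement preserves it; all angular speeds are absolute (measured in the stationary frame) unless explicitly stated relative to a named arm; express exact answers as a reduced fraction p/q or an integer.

2-mesh fixed-axis compound train (all bearings frame-fixed)
mesh 1 [49T→69T]: |ω|/ω_in = 1×49/69 = 49/69, sense flips to −
mesh 2 [48T→94T]: |ω|/ω_in = (49/69)×48/94 = 392/1081, sense flips to +
signed output speed (× input speed) = 392/1081

392/1081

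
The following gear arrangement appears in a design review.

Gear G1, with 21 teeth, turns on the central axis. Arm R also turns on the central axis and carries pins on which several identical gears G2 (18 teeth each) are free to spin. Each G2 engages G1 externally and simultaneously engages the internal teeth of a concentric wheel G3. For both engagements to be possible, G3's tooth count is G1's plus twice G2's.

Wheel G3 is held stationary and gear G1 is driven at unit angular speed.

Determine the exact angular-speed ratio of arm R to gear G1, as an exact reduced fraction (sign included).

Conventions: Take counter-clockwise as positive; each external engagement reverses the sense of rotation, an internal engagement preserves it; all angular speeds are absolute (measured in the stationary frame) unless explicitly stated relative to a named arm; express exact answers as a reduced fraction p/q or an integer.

7/26

class = planetary set [G3 = 21+2·18 = 57; Willis about the carrier]
ring teeth: 21 + 2·18 = 57
21(ω_sun−ω_arm) = −57(ω_ring−ω_arm),  ω_ring = 0, ω_sun = 1
21(1−ω_arm) = −57(0−ω_arm)  ⇒  78·ω_arm = 21  ⇒  ω_arm = 7/26
ω_out/ω_in = 7/26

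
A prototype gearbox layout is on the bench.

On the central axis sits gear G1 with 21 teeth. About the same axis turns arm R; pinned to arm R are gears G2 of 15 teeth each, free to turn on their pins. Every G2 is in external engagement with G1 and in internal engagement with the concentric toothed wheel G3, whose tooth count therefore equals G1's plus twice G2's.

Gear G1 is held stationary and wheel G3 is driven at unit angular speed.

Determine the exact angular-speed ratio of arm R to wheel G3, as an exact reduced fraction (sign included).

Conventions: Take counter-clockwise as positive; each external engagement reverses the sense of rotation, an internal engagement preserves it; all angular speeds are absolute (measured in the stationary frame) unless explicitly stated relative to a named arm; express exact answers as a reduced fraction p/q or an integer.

planetary set (21T centre, 15T on arm, 51T internal) — Willis relation
ring teeth: 21 + 2·15 = 51
21(ω_sun−ω_arm) = −51(ω_ring−ω_arm),  ω_sun = 0, ω_ring = 1
21(0−ω_arm) = −51(1−ω_arm)  ⇒  72·ω_arm = 51  ⇒  ω_arm = 17/24
ω_out/ω_in = 17/24

17/24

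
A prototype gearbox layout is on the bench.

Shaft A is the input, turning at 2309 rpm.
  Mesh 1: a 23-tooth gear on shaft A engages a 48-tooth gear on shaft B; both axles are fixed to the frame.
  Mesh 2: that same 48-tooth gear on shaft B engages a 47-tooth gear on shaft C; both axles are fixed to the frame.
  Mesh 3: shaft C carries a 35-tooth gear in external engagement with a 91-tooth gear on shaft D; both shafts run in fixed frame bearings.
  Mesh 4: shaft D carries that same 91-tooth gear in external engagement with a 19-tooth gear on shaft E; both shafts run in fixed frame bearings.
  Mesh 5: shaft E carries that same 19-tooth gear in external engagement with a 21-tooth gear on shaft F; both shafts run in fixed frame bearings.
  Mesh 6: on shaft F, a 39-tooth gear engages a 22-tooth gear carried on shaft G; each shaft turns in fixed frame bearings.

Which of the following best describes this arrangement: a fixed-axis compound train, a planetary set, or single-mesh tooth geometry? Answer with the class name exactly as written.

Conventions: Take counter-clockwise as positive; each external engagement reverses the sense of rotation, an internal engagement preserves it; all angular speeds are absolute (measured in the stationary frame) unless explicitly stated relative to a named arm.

recognized (7 fixed axles, 6 meshes): fixed-axis compound train
classification: fixed-axis compound train

fixed-axis compound train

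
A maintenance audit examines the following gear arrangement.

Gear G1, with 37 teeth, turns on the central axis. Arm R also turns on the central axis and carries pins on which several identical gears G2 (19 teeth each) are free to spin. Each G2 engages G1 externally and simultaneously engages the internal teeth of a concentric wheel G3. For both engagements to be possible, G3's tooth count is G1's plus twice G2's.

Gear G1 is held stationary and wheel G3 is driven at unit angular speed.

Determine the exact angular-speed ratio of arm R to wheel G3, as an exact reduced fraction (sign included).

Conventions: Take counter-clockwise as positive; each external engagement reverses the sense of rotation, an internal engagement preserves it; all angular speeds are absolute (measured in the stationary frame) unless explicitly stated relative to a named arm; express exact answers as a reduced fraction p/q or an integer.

75/112

recognized (axles ride arm R): planetary set, 37/19/75 teeth
ring teeth: 37 + 2·19 = 75
37(ω_sun−ω_arm) = −75(ω_ring−ω_arm),  ω_sun = 0, ω_ring = 1
37(0−ω_arm) = −75(1−ω_arm)  ⇒  112·ω_arm = 75  ⇒  ω_arm = 75/112
ω_out/ω_in = 75/112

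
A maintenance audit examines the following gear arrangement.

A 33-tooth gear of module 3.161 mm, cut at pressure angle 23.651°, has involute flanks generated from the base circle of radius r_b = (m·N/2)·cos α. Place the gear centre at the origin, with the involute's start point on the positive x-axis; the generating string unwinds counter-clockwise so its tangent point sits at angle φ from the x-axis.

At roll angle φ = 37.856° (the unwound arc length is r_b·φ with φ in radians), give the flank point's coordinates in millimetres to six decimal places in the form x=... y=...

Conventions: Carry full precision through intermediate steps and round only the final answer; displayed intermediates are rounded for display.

x=57.092907 y=4.395854

class = single-mesh tooth geometry [base-circle involute, m = 3.161, 33T]
pitch radius r_p = m·N/2 = 3.161·33/2 = 52.156500
base radius r_b = r_p·cos α = 52.156500·cos 23.651° = 47.775667
roll angle φ = 37.856° = 0.66071184 rad
x = r_b·(cos φ + φ·sin φ) = 57.092907
y = r_b·(sin φ − φ·cos φ) = 4.395854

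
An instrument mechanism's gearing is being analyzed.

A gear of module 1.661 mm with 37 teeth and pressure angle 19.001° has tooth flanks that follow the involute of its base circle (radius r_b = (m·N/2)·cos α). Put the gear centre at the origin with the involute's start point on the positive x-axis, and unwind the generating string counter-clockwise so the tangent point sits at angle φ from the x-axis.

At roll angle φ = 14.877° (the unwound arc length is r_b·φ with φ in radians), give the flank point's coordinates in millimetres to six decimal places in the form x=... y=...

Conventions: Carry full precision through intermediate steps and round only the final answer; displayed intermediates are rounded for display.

x=30.017156 y=0.168397

recognized (one wheel, involute flank): single-mesh tooth geometry, m = 1.661, N = 37
pitch radius r_p = m·N/2 = 1.661·37/2 = 30.728500
base radius r_b = r_p·cos α = 30.728500·cos 19.001° = 29.054193
roll angle φ = 14.877° = 0.25965263 rad
x = r_b·(cos φ + φ·sin φ) = 30.017156
y = r_b·(sin φ − φ·cos φ) = 0.168397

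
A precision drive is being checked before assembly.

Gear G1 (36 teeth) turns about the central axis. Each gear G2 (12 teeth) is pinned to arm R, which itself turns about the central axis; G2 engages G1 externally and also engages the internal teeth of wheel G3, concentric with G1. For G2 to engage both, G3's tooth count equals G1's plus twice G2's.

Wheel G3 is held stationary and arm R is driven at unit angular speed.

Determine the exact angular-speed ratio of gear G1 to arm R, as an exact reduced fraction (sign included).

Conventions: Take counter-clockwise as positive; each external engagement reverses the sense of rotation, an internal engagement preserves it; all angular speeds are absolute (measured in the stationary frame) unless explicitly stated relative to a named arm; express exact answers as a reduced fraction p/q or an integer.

recognized (axles ride arm R): planetary set, 36/12/60 teeth
ring teeth: 36 + 2·12 = 60
36(ω_sun−ω_arm) = −60(ω_ring−ω_arm),  ω_ring = 0, ω_arm = 1
ω_sun = 1 − (60/36)(0−1) = 8/3
ω_out/ω_in = 8/3

8/3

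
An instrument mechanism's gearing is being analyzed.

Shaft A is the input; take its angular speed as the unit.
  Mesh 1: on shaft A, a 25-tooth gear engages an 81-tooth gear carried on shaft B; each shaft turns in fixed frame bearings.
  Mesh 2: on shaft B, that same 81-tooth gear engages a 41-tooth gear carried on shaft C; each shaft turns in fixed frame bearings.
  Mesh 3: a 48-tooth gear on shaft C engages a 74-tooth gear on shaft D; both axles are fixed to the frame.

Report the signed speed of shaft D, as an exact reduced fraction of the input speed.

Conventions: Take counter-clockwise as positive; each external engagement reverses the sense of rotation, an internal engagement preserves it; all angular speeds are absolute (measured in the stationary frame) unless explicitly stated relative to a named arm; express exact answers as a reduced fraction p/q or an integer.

-600/1517

3-mesh fixed-axis compound train (all bearings frame-fixed)
mesh 1 [25T→81T]: |ω|/ω_in = 1×25/81 = 25/81, sense flips to −
mesh 2 [81T→41T]: |ω|/ω_in = (25/81)×81/41 = 25/41, sense flips to +
mesh 3 [48T→74T]: |ω|/ω_in = (25/41)×48/74 = 600/1517, sense flips to −
signed output speed (× input speed) = -600/1517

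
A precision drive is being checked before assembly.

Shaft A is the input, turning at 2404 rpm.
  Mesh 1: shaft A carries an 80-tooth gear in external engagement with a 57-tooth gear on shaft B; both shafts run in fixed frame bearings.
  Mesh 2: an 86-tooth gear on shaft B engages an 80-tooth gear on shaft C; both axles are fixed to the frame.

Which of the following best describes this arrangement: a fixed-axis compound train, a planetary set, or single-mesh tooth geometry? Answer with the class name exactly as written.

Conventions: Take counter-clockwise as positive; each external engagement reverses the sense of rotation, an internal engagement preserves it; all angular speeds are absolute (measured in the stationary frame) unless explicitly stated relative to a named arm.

fixed-axis compound train

2-mesh fixed-axis compound train (all bearings frame-fixed)
classification: fixed-axis compound train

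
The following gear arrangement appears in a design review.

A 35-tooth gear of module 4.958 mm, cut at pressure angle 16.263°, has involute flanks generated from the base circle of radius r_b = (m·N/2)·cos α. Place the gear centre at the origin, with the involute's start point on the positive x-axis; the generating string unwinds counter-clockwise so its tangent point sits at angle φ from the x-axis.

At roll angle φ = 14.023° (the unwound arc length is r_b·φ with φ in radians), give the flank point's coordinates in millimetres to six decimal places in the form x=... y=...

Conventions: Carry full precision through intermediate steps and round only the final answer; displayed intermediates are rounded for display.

x=85.750668 y=0.404613

topology: single-mesh involute geometry — m = 4.958, N = 35
pitch radius r_p = m·N/2 = 4.958·35/2 = 86.765000
base radius r_b = r_p·cos α = 86.765000·cos 16.263° = 83.293215
roll angle φ = 14.023° = 0.24474752 rad
x = r_b·(cos φ + φ·sin φ) = 85.750668
y = r_b·(sin φ − φ·cos φ) = 0.404613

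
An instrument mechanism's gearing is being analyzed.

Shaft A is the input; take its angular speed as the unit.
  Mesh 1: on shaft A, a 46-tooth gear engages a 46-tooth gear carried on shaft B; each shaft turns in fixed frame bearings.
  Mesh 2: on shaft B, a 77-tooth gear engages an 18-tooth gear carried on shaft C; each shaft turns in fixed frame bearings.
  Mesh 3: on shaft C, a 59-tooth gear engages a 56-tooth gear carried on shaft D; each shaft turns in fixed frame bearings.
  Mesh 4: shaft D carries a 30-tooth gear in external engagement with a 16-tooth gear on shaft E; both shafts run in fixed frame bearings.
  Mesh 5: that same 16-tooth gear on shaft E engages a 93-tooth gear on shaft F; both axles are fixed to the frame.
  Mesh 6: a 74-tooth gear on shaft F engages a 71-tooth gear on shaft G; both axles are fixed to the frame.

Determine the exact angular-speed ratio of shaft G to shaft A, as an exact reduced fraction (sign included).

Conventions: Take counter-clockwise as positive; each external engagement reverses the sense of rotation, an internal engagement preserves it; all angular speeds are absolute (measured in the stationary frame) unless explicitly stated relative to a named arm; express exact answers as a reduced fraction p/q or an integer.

120065/79236

class = fixed-axis compound train [6 meshes; 6 ratios multiply, 6 sense flips]
mesh 1 [46T→46T]: running ratio 1, sense −
mesh 2 [77T→18T]: running ratio 77/18, sense +
mesh 3 [59T→56T]: running ratio 649/144, sense −
mesh 4 [30T→16T]: running ratio 3245/384, sense +
mesh 5 [16T→93T]: running ratio 3245/2232, sense −
mesh 6 [74T→71T]: running ratio 120065/79236, sense +
ω_out/ω_in = 120065/79236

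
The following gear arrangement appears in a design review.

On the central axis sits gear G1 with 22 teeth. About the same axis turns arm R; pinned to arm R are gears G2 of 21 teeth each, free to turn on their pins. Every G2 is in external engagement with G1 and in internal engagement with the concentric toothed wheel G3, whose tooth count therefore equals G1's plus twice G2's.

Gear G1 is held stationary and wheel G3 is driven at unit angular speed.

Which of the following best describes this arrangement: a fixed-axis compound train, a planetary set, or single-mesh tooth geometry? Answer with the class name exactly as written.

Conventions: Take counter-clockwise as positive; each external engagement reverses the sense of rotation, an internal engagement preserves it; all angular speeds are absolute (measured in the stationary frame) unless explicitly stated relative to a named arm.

planetary set

topology: planetary set — G1 22T / G2 21T / G3 64T, arm = carrier (Willis)
classification: planetary set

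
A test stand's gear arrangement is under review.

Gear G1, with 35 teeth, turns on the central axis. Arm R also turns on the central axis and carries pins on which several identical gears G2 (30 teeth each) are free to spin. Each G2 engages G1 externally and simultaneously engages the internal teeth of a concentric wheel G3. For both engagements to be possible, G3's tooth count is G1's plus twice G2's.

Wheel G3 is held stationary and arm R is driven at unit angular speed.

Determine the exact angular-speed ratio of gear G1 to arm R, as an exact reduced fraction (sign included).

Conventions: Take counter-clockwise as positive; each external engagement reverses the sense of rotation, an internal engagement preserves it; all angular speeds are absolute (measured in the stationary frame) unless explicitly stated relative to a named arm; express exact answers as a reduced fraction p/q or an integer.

26/7

topology: planetary set — G1 35T / G2 30T / G3 95T, arm = carrier (Willis)
ring teeth: 35 + 2·30 = 95
35(ω_sun−ω_arm) = −95(ω_ring−ω_arm),  ω_ring = 0, ω_arm = 1
ω_sun = 1 − (95/35)(0−1) = 26/7
ω_out/ω_in = 26/7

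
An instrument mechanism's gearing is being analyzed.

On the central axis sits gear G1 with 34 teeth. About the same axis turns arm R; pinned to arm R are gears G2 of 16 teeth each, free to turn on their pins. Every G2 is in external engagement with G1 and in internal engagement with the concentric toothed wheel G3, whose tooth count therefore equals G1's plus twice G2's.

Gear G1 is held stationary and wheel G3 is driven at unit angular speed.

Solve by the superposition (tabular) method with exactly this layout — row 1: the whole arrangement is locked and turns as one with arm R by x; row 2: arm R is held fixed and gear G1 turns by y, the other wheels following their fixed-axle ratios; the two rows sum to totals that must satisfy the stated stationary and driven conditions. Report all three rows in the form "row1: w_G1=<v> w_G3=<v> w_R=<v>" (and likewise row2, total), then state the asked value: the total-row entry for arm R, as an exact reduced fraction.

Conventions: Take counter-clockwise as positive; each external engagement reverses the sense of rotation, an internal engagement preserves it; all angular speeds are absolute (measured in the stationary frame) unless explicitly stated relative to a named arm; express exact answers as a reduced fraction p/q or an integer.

row1: w_G1=33/50 w_G3=33/50 w_R=33/50
row2: w_G1=-33/50 w_G3=17/50 w_R=0
total: w_G1=0 w_G3=1 w_R=33/50
asked value: 33/50

topology: planetary set — G1 34T / G2 16T / G3 66T, arm = carrier (Willis)
row 1: whole set turns with the arm by x
row 2 — arm fixed, fixed-axis ratios: sun y, ring −(34/66)·y, arm 0
boundary: total ω_sun = x + y = 0 and total ω_ring = x − (34/66)·y = 1  ⇒  y = -33/50, x = 33/50
row 2 ring = −(34/66)·(-33/50) = 17/50
totals (row 1 + row 2): sun 33/50 + (-33/50) = 0, ring 33/50 + 17/50 = 1, arm 33/50 + 0 = 33/50
asked cell (total, arm) = 33/50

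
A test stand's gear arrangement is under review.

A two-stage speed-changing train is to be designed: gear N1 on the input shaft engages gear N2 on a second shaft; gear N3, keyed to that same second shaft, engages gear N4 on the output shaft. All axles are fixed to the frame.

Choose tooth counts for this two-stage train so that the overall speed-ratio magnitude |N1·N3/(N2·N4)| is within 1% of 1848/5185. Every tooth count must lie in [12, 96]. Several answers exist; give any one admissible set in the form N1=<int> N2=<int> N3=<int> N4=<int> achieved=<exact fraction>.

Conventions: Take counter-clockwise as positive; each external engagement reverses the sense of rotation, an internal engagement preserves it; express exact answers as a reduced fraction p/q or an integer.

design class (target 1848/5185): fixed-axis compound train
target = 1848/5185 in lowest terms: an exact hit needs N1·N3 = k·1848 and N2·N4 = k·5185 for one integer k, every count in [12, 96]; additionally prefer no 1:1 stage (N1 ≠ N2, N3 ≠ N4)
k = 1: N1·N3 = 1848 = 21·88, N2·N4 = 5185 = 61·85
achieved = 21·88/(61·85) = 1848/5185; |achieved − target| = 0 ≤ 462/129625 ✓

N1=21 N2=61 N3=88 N4=85 achieved=1848/5185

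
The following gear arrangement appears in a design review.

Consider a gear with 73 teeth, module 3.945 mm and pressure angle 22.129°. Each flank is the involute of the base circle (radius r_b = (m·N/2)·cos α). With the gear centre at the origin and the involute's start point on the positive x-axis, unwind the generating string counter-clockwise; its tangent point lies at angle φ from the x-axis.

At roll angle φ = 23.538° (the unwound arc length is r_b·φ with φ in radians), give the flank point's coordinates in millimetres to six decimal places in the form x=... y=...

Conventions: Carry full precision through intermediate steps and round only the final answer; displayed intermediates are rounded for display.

x=144.170985 y=3.030970

topology: single-mesh involute geometry — m = 3.945, N = 73
pitch radius r_p = m·N/2 = 3.945·73/2 = 143.992500
base radius r_b = r_p·cos α = 143.992500·cos 22.129° = 133.385737
roll angle φ = 23.538° = 0.41081560 rad
x = r_b·(cos φ + φ·sin φ) = 144.170985
y = r_b·(sin φ − φ·cos φ) = 3.030970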